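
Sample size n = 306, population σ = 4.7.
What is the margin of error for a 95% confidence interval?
Margin of error = 0.53

Margin of error = z* · σ/√n
= 1.960 · 4.7/√306
= 1.960 · 4.7/17.4929
= 0.53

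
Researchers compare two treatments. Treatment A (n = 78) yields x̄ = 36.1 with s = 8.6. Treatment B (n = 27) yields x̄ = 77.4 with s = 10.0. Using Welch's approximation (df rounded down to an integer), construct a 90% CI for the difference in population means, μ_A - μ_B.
(-44.93, -37.67)

Difference: x̄₁ - x̄₂ = -41.30
SE = √(s₁²/n₁ + s₂²/n₂) = √(8.6²/78 + 10.0²/27) = 2.1568
df = 40.13 → 40 (Welch–Satterthwaite, rounded down)
t* = 1.684

CI: -41.30 ± 1.684 · 2.1568 = -41.30 ± 3.63 = (-44.93, -37.67)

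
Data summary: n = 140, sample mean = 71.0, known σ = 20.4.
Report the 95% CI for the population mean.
(67.62, 74.38)

z-interval (σ known):
z* = 1.960 for 95% confidence

Margin of error = z* · σ/√n = 1.960 · 20.4/√140 = 3.38

CI: (71.0 - 3.38, 71.0 + 3.38) = (67.62, 74.38)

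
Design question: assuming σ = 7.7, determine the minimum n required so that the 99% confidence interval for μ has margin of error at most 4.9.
n ≥ 17

For margin E ≤ 4.9:
n ≥ (z* · σ / E)²
n ≥ (2.576 · 7.7 / 4.9)²
n ≥ 16.39

Minimum n = 17 (rounding up)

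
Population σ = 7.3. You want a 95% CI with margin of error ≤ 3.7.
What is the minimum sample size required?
n ≥ 15

For margin E ≤ 3.7:
n ≥ (z* · σ / E)²
n ≥ (1.960 · 7.3 / 3.7)²
n ≥ 14.95

Minimum n = 15 (rounding up)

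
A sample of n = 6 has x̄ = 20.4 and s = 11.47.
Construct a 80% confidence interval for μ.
(13.49, 27.31)

t-interval (σ unknown):
df = n - 1 = 5
t* = 1.476 for 80% confidence

Margin of error = t* · s/√n = 1.476 · 11.47/√6 = 6.91

CI: (13.49, 27.31)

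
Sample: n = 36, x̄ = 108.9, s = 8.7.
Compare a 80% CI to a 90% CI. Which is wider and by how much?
90% CI is wider by 1.11

df = 35
80% CI: t* = 1.306, (107.01, 110.79), width = 2 · t* · s/√n = 3.79
90% CI: t* = 1.690, (106.45, 111.35), width = 2 · t* · s/√n = 4.90

The 90% CI is wider by 4.90 - 3.79 = 1.11.
Higher confidence requires a wider interval.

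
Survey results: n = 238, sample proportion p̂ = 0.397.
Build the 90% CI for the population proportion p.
(0.345, 0.449)

Proportion CI:
SE = √(p̂(1-p̂)/n) = √(0.397 · 0.603 / 238) = 0.03172

z* = 1.645
Margin = z* · SE = 1.645 · 0.03172 = 0.0522

CI: 0.397 ± 0.0522 = (0.345, 0.449)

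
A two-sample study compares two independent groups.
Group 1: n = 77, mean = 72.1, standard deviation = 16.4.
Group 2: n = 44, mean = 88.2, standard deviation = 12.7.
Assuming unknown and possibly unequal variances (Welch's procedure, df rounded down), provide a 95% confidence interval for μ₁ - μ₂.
(-21.40, -10.80)

Difference: x̄₁ - x̄₂ = -16.10
SE = √(s₁²/n₁ + s₂²/n₂) = √(16.4²/77 + 12.7²/44) = 2.6756
df = 108.34 → 108 (Welch–Satterthwaite, rounded down)
t* = 1.982

CI: -16.10 ± 1.982 · 2.6756 = -16.10 ± 5.30 = (-21.40, -10.80)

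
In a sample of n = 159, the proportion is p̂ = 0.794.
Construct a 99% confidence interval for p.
(0.711, 0.877)

Proportion CI:
SE = √(p̂(1-p̂)/n) = √(0.794 · 0.206 / 159) = 0.03207

z* = 2.576
Margin = z* · SE = 2.576 · 0.03207 = 0.0826

CI: 0.794 ± 0.0826 = (0.711, 0.877)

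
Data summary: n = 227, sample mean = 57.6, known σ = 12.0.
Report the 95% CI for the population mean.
(56.04, 59.16)

z-interval (σ known):
z* = 1.960 for 95% confidence

Margin of error = z* · σ/√n = 1.960 · 12.0/√227 = 1.56

CI: (57.6 - 1.56, 57.6 + 1.56) = (56.04, 59.16)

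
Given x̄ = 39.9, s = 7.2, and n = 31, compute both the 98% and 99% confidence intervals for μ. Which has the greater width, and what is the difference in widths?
99% CI is wider by 0.76

df = 30
98% CI: t* = 2.457, (36.72, 43.08), width = 2 · t* · s/√n = 6.35
99% CI: t* = 2.750, (36.34, 43.46), width = 2 · t* · s/√n = 7.11

The 99% CI is wider by 7.11 - 6.35 = 0.76.
Higher confidence requires a wider interval.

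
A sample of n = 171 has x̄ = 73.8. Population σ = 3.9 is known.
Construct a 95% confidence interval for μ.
(73.22, 74.38)

z-interval (σ known):
z* = 1.960 for 95% confidence

Margin of error = z* · σ/√n = 1.960 · 3.9/√171 = 0.58

CI: (73.8 - 0.58, 73.8 + 0.58) = (73.22, 74.38)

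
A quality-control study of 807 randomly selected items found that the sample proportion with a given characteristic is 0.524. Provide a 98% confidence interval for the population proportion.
(0.483, 0.565)

Proportion CI:
SE = √(p̂(1-p̂)/n) = √(0.524 · 0.476 / 807) = 0.01758

z* = 2.326
Margin = z* · SE = 2.326 · 0.01758 = 0.0409

CI: 0.524 ± 0.0409 = (0.483, 0.565)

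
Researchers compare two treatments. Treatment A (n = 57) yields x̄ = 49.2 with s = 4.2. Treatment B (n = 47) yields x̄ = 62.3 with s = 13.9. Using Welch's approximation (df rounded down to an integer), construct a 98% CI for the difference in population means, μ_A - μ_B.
(-18.15, -8.05)

Difference: x̄₁ - x̄₂ = -13.10
SE = √(s₁²/n₁ + s₂²/n₂) = √(4.2²/57 + 13.9²/47) = 2.1025
df = 52.94 → 52 (Welch–Satterthwaite, rounded down)
t* = 2.400

CI: -13.10 ± 2.400 · 2.1025 = -13.10 ± 5.05 = (-18.15, -8.05)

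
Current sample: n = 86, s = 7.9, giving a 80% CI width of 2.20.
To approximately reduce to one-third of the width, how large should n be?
n ≈ 774

CI width ∝ 1/√n
To reduce width by factor 3, need √n to grow by 3 → need 3² = 9 times as many samples.

Current: n = 86, width = 2.20
New: n = 774, width ≈ 0.73

Width reduced by factor of 2.20/0.73 = 3.01.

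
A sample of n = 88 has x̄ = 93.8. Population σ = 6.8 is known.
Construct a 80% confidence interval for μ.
(92.87, 94.73)

z-interval (σ known):
z* = 1.282 for 80% confidence

Margin of error = z* · σ/√n = 1.282 · 6.8/√88 = 0.93

CI: (93.8 - 0.93, 93.8 + 0.93) = (92.87, 94.73)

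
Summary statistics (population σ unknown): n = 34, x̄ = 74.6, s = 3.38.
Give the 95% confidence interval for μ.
(73.42, 75.78)

t-interval (σ unknown):
df = n - 1 = 33
t* = 2.035 for 95% confidence

Margin of error = t* · s/√n = 2.035 · 3.38/√34 = 1.18

CI: (73.42, 75.78)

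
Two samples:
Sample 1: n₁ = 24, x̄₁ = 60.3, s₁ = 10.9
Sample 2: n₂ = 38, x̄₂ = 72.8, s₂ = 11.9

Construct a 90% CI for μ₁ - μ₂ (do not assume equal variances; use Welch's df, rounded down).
(-17.43, -7.57)

Difference: x̄₁ - x̄₂ = -12.50
SE = √(s₁²/n₁ + s₂²/n₂) = √(10.9²/24 + 11.9²/38) = 2.9457
df = 52.25 → 52 (Welch–Satterthwaite, rounded down)
t* = 1.675

CI: -12.50 ± 1.675 · 2.9457 = -12.50 ± 4.93 = (-17.43, -7.57)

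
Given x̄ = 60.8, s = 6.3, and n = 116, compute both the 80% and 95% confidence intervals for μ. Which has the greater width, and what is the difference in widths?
95% CI is wider by 0.81

df = 115
80% CI: t* = 1.289, (60.05, 61.55), width = 2 · t* · s/√n = 1.51
95% CI: t* = 1.981, (59.64, 61.96), width = 2 · t* · s/√n = 2.32

The 95% CI is wider by 2.32 - 1.51 = 0.81.
Higher confidence requires a wider interval.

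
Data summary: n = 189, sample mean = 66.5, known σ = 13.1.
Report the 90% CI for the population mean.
(64.93, 68.07)

z-interval (σ known):
z* = 1.645 for 90% confidence

Margin of error = z* · σ/√n = 1.645 · 13.1/√189 = 1.57

CI: (66.5 - 1.57, 66.5 + 1.57) = (64.93, 68.07)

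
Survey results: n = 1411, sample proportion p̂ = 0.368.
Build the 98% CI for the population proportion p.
(0.338, 0.398)

Proportion CI:
SE = √(p̂(1-p̂)/n) = √(0.368 · 0.632 / 1411) = 0.01284

z* = 2.326
Margin = z* · SE = 2.326 · 0.01284 = 0.0299

CI: 0.368 ± 0.0299 = (0.338, 0.398)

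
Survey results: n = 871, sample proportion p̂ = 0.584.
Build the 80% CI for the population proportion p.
(0.563, 0.605)

Proportion CI:
SE = √(p̂(1-p̂)/n) = √(0.584 · 0.416 / 871) = 0.01670

z* = 1.282
Margin = z* · SE = 1.282 · 0.01670 = 0.0214

CI: 0.584 ± 0.0214 = (0.563, 0.605)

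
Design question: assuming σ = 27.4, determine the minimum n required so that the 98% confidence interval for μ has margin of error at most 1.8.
n ≥ 1254

For margin E ≤ 1.8:
n ≥ (z* · σ / E)²
n ≥ (2.326 · 27.4 / 1.8)²
n ≥ 1253.65

Minimum n = 1254 (rounding up)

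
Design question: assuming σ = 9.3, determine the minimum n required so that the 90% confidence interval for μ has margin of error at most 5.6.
n ≥ 8

For margin E ≤ 5.6:
n ≥ (z* · σ / E)²
n ≥ (1.645 · 9.3 / 5.6)²
n ≥ 7.46

Minimum n = 8 (rounding up)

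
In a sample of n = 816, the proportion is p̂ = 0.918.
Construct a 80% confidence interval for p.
(0.906, 0.930)

Proportion CI:
SE = √(p̂(1-p̂)/n) = √(0.918 · 0.082 / 816) = 0.00960

z* = 1.282
Margin = z* · SE = 1.282 · 0.00960 = 0.0123

CI: 0.918 ± 0.0123 = (0.906, 0.930)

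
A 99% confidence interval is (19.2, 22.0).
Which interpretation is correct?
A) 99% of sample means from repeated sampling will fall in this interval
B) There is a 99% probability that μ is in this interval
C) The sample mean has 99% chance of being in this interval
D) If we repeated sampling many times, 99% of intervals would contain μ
D

A) Wrong — coverage applies to intervals containing μ, not to future x̄ values.
B) Wrong — μ is fixed; the randomness lives in the interval, not in μ.
C) Wrong — x̄ is observed and sits in the interval by construction.
D) Correct — this is the frequentist long-run coverage interpretation.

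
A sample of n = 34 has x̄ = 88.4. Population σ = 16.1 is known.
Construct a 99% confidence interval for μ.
(81.29, 95.51)

z-interval (σ known):
z* = 2.576 for 99% confidence

Margin of error = z* · σ/√n = 2.576 · 16.1/√34 = 7.11

CI: (88.4 - 7.11, 88.4 + 7.11) = (81.29, 95.51)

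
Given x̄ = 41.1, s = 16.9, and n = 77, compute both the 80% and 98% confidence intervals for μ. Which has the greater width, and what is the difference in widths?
98% CI is wider by 4.17

df = 76
80% CI: t* = 1.293, (38.61, 43.59), width = 2 · t* · s/√n = 4.98
98% CI: t* = 2.376, (36.52, 45.68), width = 2 · t* · s/√n = 9.15

The 98% CI is wider by 9.15 - 4.98 = 4.17.
Higher confidence requires a wider interval.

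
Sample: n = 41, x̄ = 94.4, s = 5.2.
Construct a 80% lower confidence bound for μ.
μ ≥ 93.71

Lower bound (one-sided):
t* = 0.851 (one-sided for 80%)
Lower bound = x̄ - t* · s/√n = 94.4 - 0.851 · 5.2/√41 = 93.71

We are 80% confident that μ ≥ 93.71.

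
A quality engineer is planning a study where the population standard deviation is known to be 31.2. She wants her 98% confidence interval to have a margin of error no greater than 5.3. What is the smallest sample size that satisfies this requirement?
n ≥ 188

For margin E ≤ 5.3:
n ≥ (z* · σ / E)²
n ≥ (2.326 · 31.2 / 5.3)²
n ≥ 187.49

Minimum n = 188 (rounding up)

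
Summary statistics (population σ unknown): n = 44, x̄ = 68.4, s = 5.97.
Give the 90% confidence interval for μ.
(66.89, 69.91)

t-interval (σ unknown):
df = n - 1 = 43
t* = 1.681 for 90% confidence

Margin of error = t* · s/√n = 1.681 · 5.97/√44 = 1.51

CI: (66.89, 69.91)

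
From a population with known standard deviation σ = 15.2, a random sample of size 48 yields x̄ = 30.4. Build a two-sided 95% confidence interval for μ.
(26.10, 34.70)

z-interval (σ known):
z* = 1.960 for 95% confidence

Margin of error = z* · σ/√n = 1.960 · 15.2/√48 = 4.30

CI: (30.4 - 4.30, 30.4 + 4.30) = (26.10, 34.70)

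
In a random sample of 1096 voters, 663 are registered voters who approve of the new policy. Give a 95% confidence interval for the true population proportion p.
(0.576, 0.634)

Proportion CI:
p̂ = 663/1096 = 0.60493
SE = √(p̂(1-p̂)/n) = √(0.60493 · 0.39507 / 1096) = 0.01477

z* = 1.960
Margin = z* · SE = 1.960 · 0.01477 = 0.0289

CI: 0.60493 ± 0.0289 = (0.576, 0.634)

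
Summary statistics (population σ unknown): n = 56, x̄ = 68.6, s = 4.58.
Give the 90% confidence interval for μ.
(67.58, 69.62)

t-interval (σ unknown):
df = n - 1 = 55
t* = 1.673 for 90% confidence

Margin of error = t* · s/√n = 1.673 · 4.58/√56 = 1.02

CI: (67.58, 69.62)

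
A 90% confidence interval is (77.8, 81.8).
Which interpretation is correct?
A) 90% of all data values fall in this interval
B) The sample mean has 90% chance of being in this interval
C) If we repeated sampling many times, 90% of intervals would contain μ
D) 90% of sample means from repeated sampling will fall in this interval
C

A) Wrong — a CI is about the parameter μ, not individual data values.
B) Wrong — x̄ is observed and sits in the interval by construction.
C) Correct — this is the frequentist long-run coverage interpretation.
D) Wrong — coverage applies to intervals containing μ, not to future x̄ values.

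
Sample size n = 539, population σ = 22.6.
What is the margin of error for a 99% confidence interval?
Margin of error = 2.51

Margin of error = z* · σ/√n
= 2.576 · 22.6/√539
= 2.576 · 22.6/23.2164
= 2.51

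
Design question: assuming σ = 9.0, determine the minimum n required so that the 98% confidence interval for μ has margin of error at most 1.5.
n ≥ 195

For margin E ≤ 1.5:
n ≥ (z* · σ / E)²
n ≥ (2.326 · 9.0 / 1.5)²
n ≥ 194.77

Minimum n = 195 (rounding up)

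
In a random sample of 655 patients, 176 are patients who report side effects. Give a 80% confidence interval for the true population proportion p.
(0.246, 0.291)

Proportion CI:
p̂ = 176/655 = 0.26870
SE = √(p̂(1-p̂)/n) = √(0.26870 · 0.73130 / 655) = 0.01732

z* = 1.282
Margin = z* · SE = 1.282 · 0.01732 = 0.0222

CI: 0.26870 ± 0.0222 = (0.246, 0.291)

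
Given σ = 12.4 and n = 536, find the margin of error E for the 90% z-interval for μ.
Margin of error = 0.88

Margin of error = z* · σ/√n
= 1.645 · 12.4/√536
= 1.645 · 12.4/23.1517
= 0.88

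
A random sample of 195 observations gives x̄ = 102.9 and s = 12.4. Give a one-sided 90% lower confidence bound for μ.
μ ≥ 101.76

Lower bound (one-sided):
t* = 1.286 (one-sided for 90%)
Lower bound = x̄ - t* · s/√n = 102.9 - 1.286 · 12.4/√195 = 101.76

We are 90% confident that μ ≥ 101.76.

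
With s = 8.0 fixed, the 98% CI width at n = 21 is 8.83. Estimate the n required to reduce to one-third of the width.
n ≈ 189

CI width ∝ 1/√n
To reduce width by factor 3, need √n to grow by 3 → need 3² = 9 times as many samples.

Current: n = 21, width = 8.83
New: n = 189, width ≈ 2.73

Width reduced by factor of 8.83/2.73 = 3.23.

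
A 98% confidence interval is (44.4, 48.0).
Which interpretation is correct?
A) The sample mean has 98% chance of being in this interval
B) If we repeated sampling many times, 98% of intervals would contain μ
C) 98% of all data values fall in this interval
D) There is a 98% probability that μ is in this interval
B

A) Wrong — x̄ is observed and sits in the interval by construction.
B) Correct — this is the frequentist long-run coverage interpretation.
C) Wrong — a CI is about the parameter μ, not individual data values.
D) Wrong — μ is fixed; the randomness lives in the interval, not in μ.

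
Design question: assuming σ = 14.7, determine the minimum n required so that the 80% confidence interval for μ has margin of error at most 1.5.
n ≥ 158

For margin E ≤ 1.5:
n ≥ (z* · σ / E)²
n ≥ (1.282 · 14.7 / 1.5)²
n ≥ 157.84

Minimum n = 158 (rounding up)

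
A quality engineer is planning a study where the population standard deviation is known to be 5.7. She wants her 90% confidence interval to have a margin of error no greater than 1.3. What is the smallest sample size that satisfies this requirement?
n ≥ 53

For margin E ≤ 1.3:
n ≥ (z* · σ / E)²
n ≥ (1.645 · 5.7 / 1.3)²
n ≥ 52.02

Minimum n = 53 (rounding up)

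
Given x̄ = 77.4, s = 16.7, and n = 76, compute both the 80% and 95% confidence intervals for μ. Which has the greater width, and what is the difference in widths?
95% CI is wider by 2.68

df = 75
80% CI: t* = 1.293, (74.92, 79.88), width = 2 · t* · s/√n = 4.95
95% CI: t* = 1.992, (73.58, 81.22), width = 2 · t* · s/√n = 7.63

The 95% CI is wider by 7.63 - 4.95 = 2.68.
Higher confidence requires a wider interval.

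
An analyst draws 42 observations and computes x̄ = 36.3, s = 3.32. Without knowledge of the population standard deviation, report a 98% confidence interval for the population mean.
(35.06, 37.54)

t-interval (σ unknown):
df = n - 1 = 41
t* = 2.421 for 98% confidence

Margin of error = t* · s/√n = 2.421 · 3.32/√42 = 1.24

CI: (35.06, 37.54)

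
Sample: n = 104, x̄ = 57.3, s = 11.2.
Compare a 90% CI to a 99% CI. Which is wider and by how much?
99% CI is wider by 2.11

df = 103
90% CI: t* = 1.660, (55.48, 59.12), width = 2 · t* · s/√n = 3.65
99% CI: t* = 2.624, (54.42, 60.18), width = 2 · t* · s/√n = 5.76

The 99% CI is wider by 5.76 - 3.65 = 2.11.
Higher confidence requires a wider interval.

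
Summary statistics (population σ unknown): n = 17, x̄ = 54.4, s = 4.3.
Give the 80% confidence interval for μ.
(53.01, 55.79)

t-interval (σ unknown):
df = n - 1 = 16
t* = 1.337 for 80% confidence

Margin of error = t* · s/√n = 1.337 · 4.3/√17 = 1.39

CI: (53.01, 55.79)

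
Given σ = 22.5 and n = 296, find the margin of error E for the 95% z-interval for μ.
Margin of error = 2.56

Margin of error = z* · σ/√n
= 1.960 · 22.5/√296
= 1.960 · 22.5/17.2047
= 2.56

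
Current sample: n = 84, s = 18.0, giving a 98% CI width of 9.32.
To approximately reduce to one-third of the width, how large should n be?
n ≈ 756

CI width ∝ 1/√n
To reduce width by factor 3, need √n to grow by 3 → need 3² = 9 times as many samples.

Current: n = 84, width = 9.32
New: n = 756, width ≈ 3.05

Width reduced by factor of 9.32/3.05 = 3.06.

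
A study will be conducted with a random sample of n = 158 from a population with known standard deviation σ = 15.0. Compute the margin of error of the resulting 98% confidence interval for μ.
Margin of error = 2.78

Margin of error = z* · σ/√n
= 2.326 · 15.0/√158
= 2.326 · 15.0/12.5698
= 2.78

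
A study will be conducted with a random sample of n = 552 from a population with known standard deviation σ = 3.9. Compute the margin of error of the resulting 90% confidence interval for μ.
Margin of error = 0.27

Margin of error = z* · σ/√n
= 1.645 · 3.9/√552
= 1.645 · 3.9/23.4947
= 0.27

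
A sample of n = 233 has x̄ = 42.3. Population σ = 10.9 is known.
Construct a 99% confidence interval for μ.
(40.46, 44.14)

z-interval (σ known):
z* = 2.576 for 99% confidence

Margin of error = z* · σ/√n = 2.576 · 10.9/√233 = 1.84

CI: (42.3 - 1.84, 42.3 + 1.84) = (40.46, 44.14)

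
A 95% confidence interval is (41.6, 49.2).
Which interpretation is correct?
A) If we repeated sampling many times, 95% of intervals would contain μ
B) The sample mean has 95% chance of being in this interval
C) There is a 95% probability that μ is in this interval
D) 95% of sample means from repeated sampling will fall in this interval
A

A) Correct — this is the frequentist long-run coverage interpretation.
B) Wrong — x̄ is observed and sits in the interval by construction.
C) Wrong — μ is fixed; the randomness lives in the interval, not in μ.
D) Wrong — coverage applies to intervals containing μ, not to future x̄ values.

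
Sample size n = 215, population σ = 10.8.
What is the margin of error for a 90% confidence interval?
Margin of error = 1.21

Margin of error = z* · σ/√n
= 1.645 · 10.8/√215
= 1.645 · 10.8/14.6629
= 1.21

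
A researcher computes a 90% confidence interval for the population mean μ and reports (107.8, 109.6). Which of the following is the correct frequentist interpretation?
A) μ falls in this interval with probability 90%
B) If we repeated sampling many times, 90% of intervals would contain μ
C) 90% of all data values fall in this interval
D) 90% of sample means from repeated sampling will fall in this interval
B

A) Wrong — μ is fixed; the randomness lives in the interval, not in μ.
B) Correct — this is the frequentist long-run coverage interpretation.
C) Wrong — a CI is about the parameter μ, not individual data values.
D) Wrong — coverage applies to intervals containing μ, not to future x̄ values.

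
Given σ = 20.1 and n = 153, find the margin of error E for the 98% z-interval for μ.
Margin of error = 3.78

Margin of error = z* · σ/√n
= 2.326 · 20.1/√153
= 2.326 · 20.1/12.3693
= 3.78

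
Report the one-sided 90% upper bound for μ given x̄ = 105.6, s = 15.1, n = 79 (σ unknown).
μ ≤ 107.79

Upper bound (one-sided):
t* = 1.292 (one-sided for 90%)
Upper bound = x̄ + t* · s/√n = 105.6 + 1.292 · 15.1/√79 = 107.79

We are 90% confident that μ ≤ 107.79.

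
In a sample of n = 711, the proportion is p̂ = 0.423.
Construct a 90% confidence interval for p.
(0.393, 0.453)

Proportion CI:
SE = √(p̂(1-p̂)/n) = √(0.423 · 0.577 / 711) = 0.01853

z* = 1.645
Margin = z* · SE = 1.645 · 0.01853 = 0.0305

CI: 0.423 ± 0.0305 = (0.393, 0.453)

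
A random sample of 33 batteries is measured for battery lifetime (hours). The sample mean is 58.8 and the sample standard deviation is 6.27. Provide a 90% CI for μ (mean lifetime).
(56.95, 60.65)

t-interval (σ unknown):
df = n - 1 = 32
t* = 1.694 for 90% confidence

Margin of error = t* · s/√n = 1.694 · 6.27/√33 = 1.85

CI: (56.95, 60.65)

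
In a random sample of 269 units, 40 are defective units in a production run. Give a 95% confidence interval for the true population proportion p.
(0.106, 0.191)

Proportion CI:
p̂ = 40/269 = 0.14870
SE = √(p̂(1-p̂)/n) = √(0.14870 · 0.85130 / 269) = 0.02169

z* = 1.960
Margin = z* · SE = 1.960 · 0.02169 = 0.0425

CI: 0.14870 ± 0.0425 = (0.106, 0.191)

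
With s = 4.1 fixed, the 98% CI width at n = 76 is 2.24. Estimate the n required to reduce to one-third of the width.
n ≈ 684

CI width ∝ 1/√n
To reduce width by factor 3, need √n to grow by 3 → need 3² = 9 times as many samples.

Current: n = 76, width = 2.24
New: n = 684, width ≈ 0.73

Width reduced by factor of 2.24/0.73 = 3.07.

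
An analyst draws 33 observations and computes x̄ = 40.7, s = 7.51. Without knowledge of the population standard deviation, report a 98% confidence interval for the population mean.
(37.50, 43.90)

t-interval (σ unknown):
df = n - 1 = 32
t* = 2.449 for 98% confidence

Margin of error = t* · s/√n = 2.449 · 7.51/√33 = 3.20

CI: (37.50, 43.90)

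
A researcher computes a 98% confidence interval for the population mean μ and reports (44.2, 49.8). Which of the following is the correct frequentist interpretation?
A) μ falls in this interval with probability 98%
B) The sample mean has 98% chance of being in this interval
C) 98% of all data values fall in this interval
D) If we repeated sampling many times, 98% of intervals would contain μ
D

A) Wrong — μ is fixed; the randomness lives in the interval, not in μ.
B) Wrong — x̄ is observed and sits in the interval by construction.
C) Wrong — a CI is about the parameter μ, not individual data values.
D) Correct — this is the frequentist long-run coverage interpretation.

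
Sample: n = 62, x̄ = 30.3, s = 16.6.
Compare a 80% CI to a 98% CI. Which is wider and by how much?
98% CI is wider by 4.61

df = 61
80% CI: t* = 1.296, (27.57, 33.03), width = 2 · t* · s/√n = 5.46
98% CI: t* = 2.389, (25.26, 35.34), width = 2 · t* · s/√n = 10.07

The 98% CI is wider by 10.07 - 5.46 = 4.61.
Higher confidence requires a wider interval.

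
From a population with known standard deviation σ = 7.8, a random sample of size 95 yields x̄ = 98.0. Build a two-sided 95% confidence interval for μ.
(96.43, 99.57)

z-interval (σ known):
z* = 1.960 for 95% confidence

Margin of error = z* · σ/√n = 1.960 · 7.8/√95 = 1.57

CI: (98.0 - 1.57, 98.0 + 1.57) = (96.43, 99.57)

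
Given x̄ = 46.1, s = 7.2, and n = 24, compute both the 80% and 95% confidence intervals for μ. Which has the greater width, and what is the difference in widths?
95% CI is wider by 2.20

df = 23
80% CI: t* = 1.319, (44.16, 48.04), width = 2 · t* · s/√n = 3.88
95% CI: t* = 2.069, (43.06, 49.14), width = 2 · t* · s/√n = 6.08

The 95% CI is wider by 6.08 - 3.88 = 2.20.
Higher confidence requires a wider interval.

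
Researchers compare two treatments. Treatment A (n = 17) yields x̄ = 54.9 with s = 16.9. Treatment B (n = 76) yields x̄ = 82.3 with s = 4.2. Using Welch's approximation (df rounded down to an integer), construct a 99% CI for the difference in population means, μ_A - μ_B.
(-39.46, -15.34)

Difference: x̄₁ - x̄₂ = -27.40
SE = √(s₁²/n₁ + s₂²/n₂) = √(16.9²/17 + 4.2²/76) = 4.1271
df = 16.44 → 16 (Welch–Satterthwaite, rounded down)
t* = 2.921

CI: -27.40 ± 2.921 · 4.1271 = -27.40 ± 12.06 = (-39.46, -15.34)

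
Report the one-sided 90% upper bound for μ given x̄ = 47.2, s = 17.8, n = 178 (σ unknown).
μ ≤ 48.92

Upper bound (one-sided):
t* = 1.286 (one-sided for 90%)
Upper bound = x̄ + t* · s/√n = 47.2 + 1.286 · 17.8/√178 = 48.92

We are 90% confident that μ ≤ 48.92.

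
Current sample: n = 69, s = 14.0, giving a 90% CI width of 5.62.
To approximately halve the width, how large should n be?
n ≈ 276

CI width ∝ 1/√n
To reduce width by factor 2, need √n to grow by 2 → need 2² = 4 times as many samples.

Current: n = 69, width = 5.62
New: n = 276, width ≈ 2.78

Width reduced by factor of 5.62/2.78 = 2.02.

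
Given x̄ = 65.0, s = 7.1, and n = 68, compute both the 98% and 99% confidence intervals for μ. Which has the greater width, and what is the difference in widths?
99% CI is wider by 0.47

df = 67
98% CI: t* = 2.383, (62.95, 67.05), width = 2 · t* · s/√n = 4.10
99% CI: t* = 2.651, (62.72, 67.28), width = 2 · t* · s/√n = 4.57

The 99% CI is wider by 4.57 - 4.10 = 0.47.
Higher confidence requires a wider interval.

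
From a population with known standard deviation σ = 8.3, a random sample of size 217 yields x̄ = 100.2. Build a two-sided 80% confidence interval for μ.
(99.48, 100.92)

z-interval (σ known):
z* = 1.282 for 80% confidence

Margin of error = z* · σ/√n = 1.282 · 8.3/√217 = 0.72

CI: (100.2 - 0.72, 100.2 + 0.72) = (99.48, 100.92)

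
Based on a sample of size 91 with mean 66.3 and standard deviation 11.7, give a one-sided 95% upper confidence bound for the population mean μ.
μ ≤ 68.34

Upper bound (one-sided):
t* = 1.662 (one-sided for 95%)
Upper bound = x̄ + t* · s/√n = 66.3 + 1.662 · 11.7/√91 = 68.34

We are 95% confident that μ ≤ 68.34.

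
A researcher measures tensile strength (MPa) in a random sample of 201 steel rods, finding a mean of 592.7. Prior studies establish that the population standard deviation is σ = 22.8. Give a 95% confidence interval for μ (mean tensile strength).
(589.55, 595.85)

z-interval (σ known):
z* = 1.960 for 95% confidence

Margin of error = z* · σ/√n = 1.960 · 22.8/√201 = 3.15

CI: (592.7 - 3.15, 592.7 + 3.15) = (589.55, 595.85)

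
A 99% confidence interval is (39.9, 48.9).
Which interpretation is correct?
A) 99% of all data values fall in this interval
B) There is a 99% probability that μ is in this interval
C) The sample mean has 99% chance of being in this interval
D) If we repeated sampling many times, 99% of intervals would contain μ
D

A) Wrong — a CI is about the parameter μ, not individual data values.
B) Wrong — μ is fixed; the randomness lives in the interval, not in μ.
C) Wrong — x̄ is observed and sits in the interval by construction.
D) Correct — this is the frequentist long-run coverage interpretation.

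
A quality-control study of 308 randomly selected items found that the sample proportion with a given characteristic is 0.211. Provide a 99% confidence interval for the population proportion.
(0.151, 0.271)

Proportion CI:
SE = √(p̂(1-p̂)/n) = √(0.211 · 0.789 / 308) = 0.02325

z* = 2.576
Margin = z* · SE = 2.576 · 0.02325 = 0.0599

CI: 0.211 ± 0.0599 = (0.151, 0.271)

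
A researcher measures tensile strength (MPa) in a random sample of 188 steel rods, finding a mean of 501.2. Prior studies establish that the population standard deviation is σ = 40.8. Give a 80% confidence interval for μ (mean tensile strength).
(497.39, 505.01)

z-interval (σ known):
z* = 1.282 for 80% confidence

Margin of error = z* · σ/√n = 1.282 · 40.8/√188 = 3.81

CI: (501.2 - 3.81, 501.2 + 3.81) = (497.39, 505.01)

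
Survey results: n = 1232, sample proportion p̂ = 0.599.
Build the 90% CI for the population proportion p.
(0.576, 0.622)

Proportion CI:
SE = √(p̂(1-p̂)/n) = √(0.599 · 0.401 / 1232) = 0.01396

z* = 1.645
Margin = z* · SE = 1.645 · 0.01396 = 0.0230

CI: 0.599 ± 0.0230 = (0.576, 0.622)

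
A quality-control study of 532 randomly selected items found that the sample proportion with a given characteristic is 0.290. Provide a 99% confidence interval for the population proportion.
(0.239, 0.341)

Proportion CI:
SE = √(p̂(1-p̂)/n) = √(0.290 · 0.710 / 532) = 0.01967

z* = 2.576
Margin = z* · SE = 2.576 · 0.01967 = 0.0507

CI: 0.290 ± 0.0507 = (0.239, 0.341)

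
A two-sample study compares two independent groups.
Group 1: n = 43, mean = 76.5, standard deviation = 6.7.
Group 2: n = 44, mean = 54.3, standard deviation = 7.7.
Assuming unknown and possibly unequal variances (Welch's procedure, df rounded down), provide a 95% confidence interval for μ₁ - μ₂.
(19.12, 25.28)

Difference: x̄₁ - x̄₂ = 22.20
SE = √(s₁²/n₁ + s₂²/n₂) = √(6.7²/43 + 7.7²/44) = 1.5464
df = 83.89 → 83 (Welch–Satterthwaite, rounded down)
t* = 1.989

CI: 22.20 ± 1.989 · 1.5464 = 22.20 ± 3.08 = (19.12, 25.28)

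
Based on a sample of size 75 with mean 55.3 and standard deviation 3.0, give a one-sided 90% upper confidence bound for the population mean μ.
μ ≤ 55.75

Upper bound (one-sided):
t* = 1.293 (one-sided for 90%)
Upper bound = x̄ + t* · s/√n = 55.3 + 1.293 · 3.0/√75 = 55.75

We are 90% confident that μ ≤ 55.75.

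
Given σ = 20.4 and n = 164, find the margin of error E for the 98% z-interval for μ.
Margin of error = 3.71

Margin of error = z* · σ/√n
= 2.326 · 20.4/√164
= 2.326 · 20.4/12.8062
= 3.71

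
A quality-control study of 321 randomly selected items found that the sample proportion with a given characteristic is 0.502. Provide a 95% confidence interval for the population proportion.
(0.447, 0.557)

Proportion CI:
SE = √(p̂(1-p̂)/n) = √(0.502 · 0.498 / 321) = 0.02791

z* = 1.960
Margin = z* · SE = 1.960 · 0.02791 = 0.0547

CI: 0.502 ± 0.0547 = (0.447, 0.557)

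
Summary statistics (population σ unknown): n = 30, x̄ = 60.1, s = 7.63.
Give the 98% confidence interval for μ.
(56.67, 63.53)

t-interval (σ unknown):
df = n - 1 = 29
t* = 2.462 for 98% confidence

Margin of error = t* · s/√n = 2.462 · 7.63/√30 = 3.43

CI: (56.67, 63.53)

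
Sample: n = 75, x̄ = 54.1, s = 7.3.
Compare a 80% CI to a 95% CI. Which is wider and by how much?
95% CI is wider by 1.18

df = 74
80% CI: t* = 1.293, (53.01, 55.19), width = 2 · t* · s/√n = 2.18
95% CI: t* = 1.993, (52.42, 55.78), width = 2 · t* · s/√n = 3.36

The 95% CI is wider by 3.36 - 2.18 = 1.18.
Higher confidence requires a wider interval.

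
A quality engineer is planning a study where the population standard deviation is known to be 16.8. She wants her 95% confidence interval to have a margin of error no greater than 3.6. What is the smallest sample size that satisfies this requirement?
n ≥ 84

For margin E ≤ 3.6:
n ≥ (z* · σ / E)²
n ≥ (1.960 · 16.8 / 3.6)²
n ≥ 83.66

Minimum n = 84 (rounding up)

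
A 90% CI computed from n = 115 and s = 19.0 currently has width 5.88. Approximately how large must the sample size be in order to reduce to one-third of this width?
n ≈ 1035

CI width ∝ 1/√n
To reduce width by factor 3, need √n to grow by 3 → need 3² = 9 times as many samples.

Current: n = 115, width = 5.88
New: n = 1035, width ≈ 1.94

Width reduced by factor of 5.88/1.94 = 3.03.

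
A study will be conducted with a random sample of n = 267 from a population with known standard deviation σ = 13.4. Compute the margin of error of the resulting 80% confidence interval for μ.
Margin of error = 1.05

Margin of error = z* · σ/√n
= 1.282 · 13.4/√267
= 1.282 · 13.4/16.3401
= 1.05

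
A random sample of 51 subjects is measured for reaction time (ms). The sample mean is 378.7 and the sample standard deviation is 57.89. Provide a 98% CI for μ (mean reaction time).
(359.22, 398.18)

t-interval (σ unknown):
df = n - 1 = 50
t* = 2.403 for 98% confidence

Margin of error = t* · s/√n = 2.403 · 57.89/√51 = 19.48

CI: (359.22, 398.18)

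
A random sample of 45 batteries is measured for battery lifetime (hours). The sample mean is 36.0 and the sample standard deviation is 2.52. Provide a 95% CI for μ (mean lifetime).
(35.24, 36.76)

t-interval (σ unknown):
df = n - 1 = 44
t* = 2.015 for 95% confidence

Margin of error = t* · s/√n = 2.015 · 2.52/√45 = 0.76

CI: (35.24, 36.76)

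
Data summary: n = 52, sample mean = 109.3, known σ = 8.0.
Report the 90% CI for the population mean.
(107.48, 111.12)

z-interval (σ known):
z* = 1.645 for 90% confidence

Margin of error = z* · σ/√n = 1.645 · 8.0/√52 = 1.82

CI: (109.3 - 1.82, 109.3 + 1.82) = (107.48, 111.12)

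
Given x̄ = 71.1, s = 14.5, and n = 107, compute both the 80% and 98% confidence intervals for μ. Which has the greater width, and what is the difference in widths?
98% CI is wider by 3.00

df = 106
80% CI: t* = 1.290, (69.29, 72.91), width = 2 · t* · s/√n = 3.62
98% CI: t* = 2.362, (67.79, 74.41), width = 2 · t* · s/√n = 6.62

The 98% CI is wider by 6.62 - 3.62 = 3.00.
Higher confidence requires a wider interval.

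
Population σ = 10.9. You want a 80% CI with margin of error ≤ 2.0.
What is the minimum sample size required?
n ≥ 49

For margin E ≤ 2.0:
n ≥ (z* · σ / E)²
n ≥ (1.282 · 10.9 / 2.0)²
n ≥ 48.82

Minimum n = 49 (rounding up)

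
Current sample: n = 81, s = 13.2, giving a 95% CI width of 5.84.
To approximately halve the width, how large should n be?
n ≈ 324

CI width ∝ 1/√n
To reduce width by factor 2, need √n to grow by 2 → need 2² = 4 times as many samples.

Current: n = 81, width = 5.84
New: n = 324, width ≈ 2.88

Width reduced by factor of 5.84/2.88 = 2.03.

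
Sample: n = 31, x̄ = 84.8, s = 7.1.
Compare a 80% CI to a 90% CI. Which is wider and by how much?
90% CI is wider by 0.99

df = 30
80% CI: t* = 1.310, (83.13, 86.47), width = 2 · t* · s/√n = 3.34
90% CI: t* = 1.697, (82.64, 86.96), width = 2 · t* · s/√n = 4.33

The 90% CI is wider by 4.33 - 3.34 = 0.99.
Higher confidence requires a wider interval.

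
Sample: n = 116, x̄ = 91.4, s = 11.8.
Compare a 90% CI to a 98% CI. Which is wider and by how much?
98% CI is wider by 1.54

df = 115
90% CI: t* = 1.658, (89.58, 93.22), width = 2 · t* · s/√n = 3.63
98% CI: t* = 2.359, (88.82, 93.98), width = 2 · t* · s/√n = 5.17

The 98% CI is wider by 5.17 - 3.63 = 1.54.
Higher confidence requires a wider interval.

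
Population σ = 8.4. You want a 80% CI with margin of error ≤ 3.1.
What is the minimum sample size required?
n ≥ 13

For margin E ≤ 3.1:
n ≥ (z* · σ / E)²
n ≥ (1.282 · 8.4 / 3.1)²
n ≥ 12.07

Minimum n = 13 (rounding up)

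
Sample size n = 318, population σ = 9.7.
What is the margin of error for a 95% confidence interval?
Margin of error = 1.07

Margin of error = z* · σ/√n
= 1.960 · 9.7/√318
= 1.960 · 9.7/17.8326
= 1.07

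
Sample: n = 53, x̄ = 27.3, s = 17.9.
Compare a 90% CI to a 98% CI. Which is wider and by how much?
98% CI is wider by 3.56

df = 52
90% CI: t* = 1.675, (23.18, 31.42), width = 2 · t* · s/√n = 8.24
98% CI: t* = 2.400, (21.40, 33.20), width = 2 · t* · s/√n = 11.80

The 98% CI is wider by 11.80 - 8.24 = 3.56.
Higher confidence requires a wider interval.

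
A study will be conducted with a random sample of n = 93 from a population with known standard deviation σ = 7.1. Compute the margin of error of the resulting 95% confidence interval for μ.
Margin of error = 1.44

Margin of error = z* · σ/√n
= 1.960 · 7.1/√93
= 1.960 · 7.1/9.6437
= 1.44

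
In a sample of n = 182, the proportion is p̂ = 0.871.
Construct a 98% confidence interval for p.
(0.813, 0.929)

Proportion CI:
SE = √(p̂(1-p̂)/n) = √(0.871 · 0.129 / 182) = 0.02485

z* = 2.326
Margin = z* · SE = 2.326 · 0.02485 = 0.0578

CI: 0.871 ± 0.0578 = (0.813, 0.929)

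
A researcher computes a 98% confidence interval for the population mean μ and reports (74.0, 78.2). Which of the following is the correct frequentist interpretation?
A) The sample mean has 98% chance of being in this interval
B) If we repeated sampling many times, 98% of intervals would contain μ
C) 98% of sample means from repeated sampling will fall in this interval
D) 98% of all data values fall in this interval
B

A) Wrong — x̄ is observed and sits in the interval by construction.
B) Correct — this is the frequentist long-run coverage interpretation.
C) Wrong — coverage applies to intervals containing μ, not to future x̄ values.
D) Wrong — a CI is about the parameter μ, not individual data values.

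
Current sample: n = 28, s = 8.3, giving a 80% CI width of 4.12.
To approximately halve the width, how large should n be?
n ≈ 112

CI width ∝ 1/√n
To reduce width by factor 2, need √n to grow by 2 → need 2² = 4 times as many samples.

Current: n = 28, width = 4.12
New: n = 112, width ≈ 2.02

Width reduced by factor of 4.12/2.02 = 2.04.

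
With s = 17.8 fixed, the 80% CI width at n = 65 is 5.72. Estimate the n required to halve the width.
n ≈ 260

CI width ∝ 1/√n
To reduce width by factor 2, need √n to grow by 2 → need 2² = 4 times as many samples.

Current: n = 65, width = 5.72
New: n = 260, width ≈ 2.84

Width reduced by factor of 5.72/2.84 = 2.01.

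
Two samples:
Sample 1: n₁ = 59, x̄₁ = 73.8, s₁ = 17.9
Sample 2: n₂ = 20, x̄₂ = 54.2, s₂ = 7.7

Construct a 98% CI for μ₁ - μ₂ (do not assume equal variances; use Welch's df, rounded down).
(12.71, 26.49)

Difference: x̄₁ - x̄₂ = 19.60
SE = √(s₁²/n₁ + s₂²/n₂) = √(17.9²/59 + 7.7²/20) = 2.8974
df = 72.58 → 72 (Welch–Satterthwaite, rounded down)
t* = 2.379

CI: 19.60 ± 2.379 · 2.8974 = 19.60 ± 6.89 = (12.71, 26.49)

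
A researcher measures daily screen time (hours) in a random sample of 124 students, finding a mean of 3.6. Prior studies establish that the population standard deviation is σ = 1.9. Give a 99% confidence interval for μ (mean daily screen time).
(3.16, 4.04)

z-interval (σ known):
z* = 2.576 for 99% confidence

Margin of error = z* · σ/√n = 2.576 · 1.9/√124 = 0.44

CI: (3.6 - 0.44, 3.6 + 0.44) = (3.16, 4.04)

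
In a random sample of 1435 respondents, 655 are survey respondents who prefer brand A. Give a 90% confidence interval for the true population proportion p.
(0.435, 0.478)

Proportion CI:
p̂ = 655/1435 = 0.45645
SE = √(p̂(1-p̂)/n) = √(0.45645 · 0.54355 / 1435) = 0.01315

z* = 1.645
Margin = z* · SE = 1.645 · 0.01315 = 0.0216

CI: 0.45645 ± 0.0216 = (0.435, 0.478)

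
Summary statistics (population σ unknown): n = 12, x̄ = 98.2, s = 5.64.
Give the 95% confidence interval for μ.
(94.62, 101.78)

t-interval (σ unknown):
df = n - 1 = 11
t* = 2.201 for 95% confidence

Margin of error = t* · s/√n = 2.201 · 5.64/√12 = 3.58

CI: (94.62, 101.78)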